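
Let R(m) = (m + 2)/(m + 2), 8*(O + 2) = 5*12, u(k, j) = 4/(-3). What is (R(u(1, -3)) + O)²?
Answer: 169/4 ≈ 42.250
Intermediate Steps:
u(k, j) = -4/3 (u(k, j) = 4*(-⅓) = -4/3)
O = 11/2 (O = -2 + (5*12)/8 = -2 + (⅛)*60 = -2 + 15/2 = 11/2 ≈ 5.5000)
R(m) = 1 (R(m) = (2 + m)/(2 + m) = 1)
(R(u(1, -3)) + O)² = (1 + 11/2)² = (13/2)² = 169/4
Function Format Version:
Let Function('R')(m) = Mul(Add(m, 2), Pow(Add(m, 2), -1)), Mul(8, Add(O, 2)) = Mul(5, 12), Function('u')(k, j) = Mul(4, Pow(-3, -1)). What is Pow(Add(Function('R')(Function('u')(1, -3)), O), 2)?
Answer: Rational(169, 4) ≈ 42.250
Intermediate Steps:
Function('u')(k, j) = Rational(-4, 3) (Function('u')(k, j) = Mul(4, Rational(-1, 3)) = Rational(-4, 3))
O = Rational(11, 2) (O = Add(-2, Mul(Rational(1, 8), Mul(5, 12))) = Add(-2, Mul(Rational(1, 8), 60)) = Add(-2, Rational(15, 2)) = Rational(11, 2) ≈ 5.5000)
Function('R')(m) = 1 (Function('R')(m) = Mul(Add(2, m), Pow(Add(2, m), -1)) = 1)
Pow(Add(Function('R')(Function('u')(1, -3)), O), 2) = Pow(Add(1, Rational(11, 2)), 2) = Pow(Rational(13, 2), 2) = Rational(169, 4)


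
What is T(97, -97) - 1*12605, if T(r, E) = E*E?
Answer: -3196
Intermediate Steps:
T(r, E) = E**2
T(97, -97) - 1*12605 = (-97)**2 - 1*12605 = 9409 - 12605 = -3196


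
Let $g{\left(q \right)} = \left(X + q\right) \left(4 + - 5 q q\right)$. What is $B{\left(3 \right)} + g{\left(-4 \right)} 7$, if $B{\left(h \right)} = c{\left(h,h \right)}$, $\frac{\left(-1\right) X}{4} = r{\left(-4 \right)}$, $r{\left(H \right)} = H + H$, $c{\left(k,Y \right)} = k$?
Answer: $-14893$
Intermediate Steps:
$r{\left(H \right)} = 2 H$
$X = 32$ ($X = - 4 \cdot 2 \left(-4\right) = \left(-4\right) \left(-8\right) = 32$)
$B{\left(h \right)} = h$
$g{\left(q \right)} = \left(4 - 5 q^{2}\right) \left(32 + q\right)$ ($g{\left(q \right)} = \left(32 + q\right) \left(4 + - 5 q q\right) = \left(32 + q\right) \left(4 - 5 q^{2}\right) = \left(4 - 5 q^{2}\right) \left(32 + q\right)$)
$B{\left(3 \right)} + g{\left(-4 \right)} 7 = 3 + \left(128 - 160 \left(-4\right)^{2} - 5 \left(-4\right)^{3} + 4 \left(-4\right)\right) 7 = 3 + \left(128 - 2560 - -320 - 16\right) 7 = 3 + \left(128 - 2560 + 320 - 16\right) 7 = 3 - 14896 = -14893$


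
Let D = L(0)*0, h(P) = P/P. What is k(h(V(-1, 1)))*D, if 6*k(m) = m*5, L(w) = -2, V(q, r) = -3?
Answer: 0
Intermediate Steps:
h(P) = 1
D = 0 (D = -2*0 = 0)
k(m) = 5*m/6 (k(m) = (m*5)/6 = (5*m)/6 = 5*m/6)
k(h(V(-1, 1)))*D = ((5/6)*1)*0 = (5/6)*0 = 0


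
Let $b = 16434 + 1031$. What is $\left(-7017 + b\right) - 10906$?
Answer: $-458$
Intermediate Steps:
$b = 17465$
$\left(-7017 + b\right) - 10906 = \left(-7017 + 17465\right) - 10906 = 10448 - 10906 = -458$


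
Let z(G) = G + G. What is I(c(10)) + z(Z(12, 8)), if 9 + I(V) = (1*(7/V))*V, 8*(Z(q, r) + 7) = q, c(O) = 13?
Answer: -13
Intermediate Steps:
Z(q, r) = -7 + q/8
I(V) = -2 (I(V) = -9 + (1*(7/V))*V = -9 + (7/V)*V = -9 + 7 = -2)
z(G) = 2*G
I(c(10)) + z(Z(12, 8)) = -2 + 2*(-7 + (1/8)*12) = -2 + 2*(-7 + 3/2) = -2 + 2*(-11/2) = -2 - 11 = -13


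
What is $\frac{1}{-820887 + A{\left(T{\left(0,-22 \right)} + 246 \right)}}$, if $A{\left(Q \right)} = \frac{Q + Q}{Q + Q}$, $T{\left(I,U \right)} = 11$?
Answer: $- \frac{1}{820886} \approx -1.2182 \cdot 10^{-6}$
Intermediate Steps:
$A{\left(Q \right)} = 1$ ($A{\left(Q \right)} = \frac{2 Q}{2 Q} = 2 Q \frac{1}{2 Q} = 1$)
$\frac{1}{-820887 + A{\left(T{\left(0,-22 \right)} + 246 \right)}} = \frac{1}{-820887 + 1} = \frac{1}{-820886} = - \frac{1}{820886}$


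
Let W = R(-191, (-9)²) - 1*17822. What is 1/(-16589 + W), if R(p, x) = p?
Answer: -1/34602 ≈ -2.8900e-5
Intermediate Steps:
W = -18013 (W = -191 - 1*17822 = -191 - 17822 = -18013)
1/(-16589 + W) = 1/(-16589 - 18013) = 1/(-34602) = -1/34602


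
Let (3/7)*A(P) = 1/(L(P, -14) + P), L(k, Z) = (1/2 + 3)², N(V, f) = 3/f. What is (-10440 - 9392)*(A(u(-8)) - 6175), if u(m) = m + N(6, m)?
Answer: 11387911208/93 ≈ 1.2245e+8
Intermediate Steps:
L(k, Z) = 49/4 (L(k, Z) = (½ + 3)² = (7/2)² = 49/4)
u(m) = m + 3/m
A(P) = 7/(3*(49/4 + P))
(-10440 - 9392)*(A(u(-8)) - 6175) = (-10440 - 9392)*(28/(3*(49 + 4*(-8 + 3/(-8)))) - 6175) = -19832*(28/(3*(49 + 4*(-8 + 3*(-⅛)))) - 6175) = -19832*(28/(3*(49 + 4*(-8 - 3/8))) - 6175) = -19832*(28/(3*(49 + 4*(-67/8))) - 6175) = -19832*(28/(3*(49 - 67/2)) - 6175) = -19832*(28/(3*(31/2)) - 6175) = -19832*((28/3)*(2/31) - 6175) = -19832*(56/93 - 6175) = -19832*(-574219/93) = 11387911208/93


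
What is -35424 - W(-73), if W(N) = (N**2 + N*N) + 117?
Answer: -46199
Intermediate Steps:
W(N) = 117 + 2*N**2 (W(N) = (N**2 + N**2) + 117 = 2*N**2 + 117 = 117 + 2*N**2)
-35424 - W(-73) = -35424 - (117 + 2*(-73)**2) = -35424 - (117 + 2*5329) = -35424 - (117 + 10658) = -35424 - 1*10775 = -35424 - 10775 = -46199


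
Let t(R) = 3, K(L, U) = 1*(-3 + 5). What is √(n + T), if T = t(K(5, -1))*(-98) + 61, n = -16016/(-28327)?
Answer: 15*I*√4904929/2179 ≈ 15.246*I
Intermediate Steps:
K(L, U) = 2 (K(L, U) = 1*2 = 2)
n = 1232/2179 (n = -16016*(-1/28327) = 1232/2179 ≈ 0.56540)
T = -233 (T = 3*(-98) + 61 = -294 + 61 = -233)
√(n + T) = √(1232/2179 - 233) = √(-506475/2179) = 15*I*√4904929/2179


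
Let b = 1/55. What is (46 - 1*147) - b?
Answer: -5556/55 ≈ -101.02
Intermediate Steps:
b = 1/55 ≈ 0.018182
(46 - 1*147) - b = (46 - 1*147) - 1*1/55 = (46 - 147) - 1/55 = -101 - 1/55 = -5556/55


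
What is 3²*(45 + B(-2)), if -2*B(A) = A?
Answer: 414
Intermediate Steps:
B(A) = -A/2
3²*(45 + B(-2)) = 3²*(45 - ½*(-2)) = 9*(45 + 1) = 9*46 = 414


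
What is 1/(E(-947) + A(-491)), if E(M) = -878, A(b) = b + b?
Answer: -1/1860 ≈ -0.00053763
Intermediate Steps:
A(b) = 2*b
1/(E(-947) + A(-491)) = 1/(-878 + 2*(-491)) = 1/(-878 - 982) = 1/(-1860) = -1/1860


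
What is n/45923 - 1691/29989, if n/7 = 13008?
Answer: 2653022591/1377184847 ≈ 1.9264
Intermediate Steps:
n = 91056 (n = 7*13008 = 91056)
n/45923 - 1691/29989 = 91056/45923 - 1691/29989 = 2653022591/1377184847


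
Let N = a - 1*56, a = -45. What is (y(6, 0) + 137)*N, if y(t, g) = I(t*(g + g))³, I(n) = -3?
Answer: -11110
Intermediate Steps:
y(t, g) = -27 (y(t, g) = (-3)³ = -27)
N = -101 (N = -45 - 1*56 = -45 - 56 = -101)
(y(6, 0) + 137)*N = (-27 + 137)*(-101) = 110*(-101) = -11110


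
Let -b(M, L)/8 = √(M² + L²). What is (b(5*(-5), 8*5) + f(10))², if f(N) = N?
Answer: 142500 - 800*√89 ≈ 1.3495e+5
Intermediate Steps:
b(M, L) = -8*√(L² + M²) (b(M, L) = -8*√(M² + L²) = -8*√(L² + M²))
(b(5*(-5), 8*5) + f(10))² = (-8*√((8*5)² + (5*(-5))²) + 10)² = (-8*√(40² + (-25)²) + 10)² = (-8*√(1600 + 625) + 10)² = (-40*√89 + 10)² = (10 - 40*√89)²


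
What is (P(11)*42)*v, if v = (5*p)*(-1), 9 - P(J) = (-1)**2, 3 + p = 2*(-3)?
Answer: 15120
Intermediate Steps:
p = -9 (p = -3 + 2*(-3) = -3 - 6 = -9)
P(J) = 8 (P(J) = 9 - 1*(-1)**2 = 9 - 1*1 = 9 - 1 = 8)
v = 45 (v = (5*(-9))*(-1) = -45*(-1) = 45)
(P(11)*42)*v = (8*42)*45 = 336*45 = 15120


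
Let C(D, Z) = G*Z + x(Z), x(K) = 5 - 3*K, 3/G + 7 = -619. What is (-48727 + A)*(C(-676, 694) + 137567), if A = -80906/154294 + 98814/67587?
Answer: -513056451916071681244/77715430117 ≈ -6.6017e+9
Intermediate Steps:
G = -3/626 (G = 3/(-7 - 619) = 3/(-626) = 3*(-1/626) = -3/626 ≈ -0.0047923)
C(D, Z) = 5 - 1881*Z/626 (C(D, Z) = -3*Z/626 + (5 - 3*Z) = 5 - 1881*Z/626)
A = 232814607/248292109 (A = -80906*1/154294 + 98814*(1/67587) = -5779/11021 + 32938/22529 = 232814607/248292109 ≈ 0.93766)
(-48727 + A)*(C(-676, 694) + 137567) = (-48727 + 232814607/248292109)*((5 - 1881/626*694) + 137567) = -12098296780636*((5 - 652707/313) + 137567)/248292109 = -12098296780636*(-651142/313 + 137567)/248292109 = -12098296780636/248292109*42407329/313 = -513056451916071681244/77715430117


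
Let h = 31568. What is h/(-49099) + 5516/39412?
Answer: -243331983/483772447 ≈ -0.50299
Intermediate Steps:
h/(-49099) + 5516/39412 = 31568/(-49099) + 5516/39412 = 31568*(-1/49099) + 5516*(1/39412) = -31568/49099 + 1379/9853 = -243331983/483772447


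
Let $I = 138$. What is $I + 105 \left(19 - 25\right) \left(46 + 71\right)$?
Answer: $-73572$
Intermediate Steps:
$I + 105 \left(19 - 25\right) \left(46 + 71\right) = 138 + 105 \left(19 - 25\right) \left(46 + 71\right) = 138 + 105 \left(\left(-6\right) 117\right) = 138 + 105 \left(-702\right) = 138 - 73710 = -73572$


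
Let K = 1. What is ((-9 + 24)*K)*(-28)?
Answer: -420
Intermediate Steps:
((-9 + 24)*K)*(-28) = ((-9 + 24)*1)*(-28) = (15*1)*(-28) = 15*(-28) = -420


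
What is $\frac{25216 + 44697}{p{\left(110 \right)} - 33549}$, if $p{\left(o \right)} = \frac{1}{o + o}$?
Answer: $- \frac{15380860}{7380779} \approx -2.0839$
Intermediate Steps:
$p{\left(o \right)} = \frac{1}{2 o}$
$\frac{25216 + 44697}{p{\left(110 \right)} - 33549} = \frac{25216 + 44697}{\frac{1}{2 \cdot 110} - 33549} = \frac{69913}{\frac{1}{2} \cdot \frac{1}{110} - 33549} = \frac{69913}{\frac{1}{220} - 33549} = \frac{69913}{- \frac{7380779}{220}} = 69913 \left(- \frac{220}{7380779}\right) = - \frac{15380860}{7380779}$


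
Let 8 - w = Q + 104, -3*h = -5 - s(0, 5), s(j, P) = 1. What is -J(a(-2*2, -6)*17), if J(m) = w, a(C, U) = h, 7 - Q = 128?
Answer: -25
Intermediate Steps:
Q = -121 (Q = 7 - 1*128 = 7 - 128 = -121)
h = 2 (h = -(-5 - 1*1)/3 = -(-5 - 1)/3 = -1/3*(-6) = 2)
a(C, U) = 2
w = 25 (w = 8 - (-121 + 104) = 8 - 1*(-17) = 8 + 17 = 25)
J(m) = 25
-J(a(-2*2, -6)*17) = -1*25 = -25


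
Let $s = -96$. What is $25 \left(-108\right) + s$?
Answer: $-2796$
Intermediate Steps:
$25 \left(-108\right) + s = 25 \left(-108\right) - 96 = -2700 - 96 = -2796$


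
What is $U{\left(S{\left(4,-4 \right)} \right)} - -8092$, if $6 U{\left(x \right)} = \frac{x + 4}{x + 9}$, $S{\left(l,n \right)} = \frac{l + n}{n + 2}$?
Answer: $\frac{218486}{27} \approx 8092.1$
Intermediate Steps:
$S{\left(l,n \right)} = \frac{l + n}{2 + n}$
$U{\left(x \right)} = \frac{4 + x}{6 \left(9 + x\right)}$ ($U{\left(x \right)} = \frac{\left(x + 4\right) \frac{1}{x + 9}}{6} = \frac{\left(4 + x\right) \frac{1}{9 + x}}{6} = \frac{\frac{1}{9 + x} \left(4 + x\right)}{6} = \frac{4 + x}{6 \left(9 + x\right)}$)
$U{\left(S{\left(4,-4 \right)} \right)} - -8092 = \frac{4 + \frac{4 - 4}{2 - 4}}{6 \left(9 + \frac{4 - 4}{2 - 4}\right)} - -8092 = \frac{4 + \frac{1}{-2} \cdot 0}{6 \left(9 + \frac{1}{-2} \cdot 0\right)} + 8092 = \frac{4 - 0}{6 \left(9 - 0\right)} + 8092 = \frac{4 + 0}{6 \left(9 + 0\right)} + 8092 = \frac{1}{6} \cdot \frac{1}{9} \cdot 4 + 8092 = \frac{2}{27} + 8092 = \frac{218486}{27}$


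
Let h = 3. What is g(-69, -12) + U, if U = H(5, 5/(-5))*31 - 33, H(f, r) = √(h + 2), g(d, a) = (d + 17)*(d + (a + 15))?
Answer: 3399 + 31*√5 ≈ 3468.3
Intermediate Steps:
g(d, a) = (17 + d)*(15 + a + d) (g(d, a) = (17 + d)*(d + (15 + a)) = (17 + d)*(15 + a + d))
H(f, r) = √5 (H(f, r) = √(3 + 2) = √5)
U = -33 + 31*√5 (U = √5*31 - 33 = 31*√5 - 33 = -33 + 31*√5 ≈ 36.318)
g(-69, -12) + U = (255 + (-69)² + 17*(-12) + 32*(-69) - 12*(-69)) + (-33 + 31*√5) = (255 + 4761 - 204 - 2208 + 828) + (-33 + 31*√5) = 3432 + (-33 + 31*√5) = 3399 + 31*√5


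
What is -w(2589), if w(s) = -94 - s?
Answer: 2683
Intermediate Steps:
-w(2589) = -(-94 - 1*2589) = -(-94 - 2589) = -1*(-2683) = 2683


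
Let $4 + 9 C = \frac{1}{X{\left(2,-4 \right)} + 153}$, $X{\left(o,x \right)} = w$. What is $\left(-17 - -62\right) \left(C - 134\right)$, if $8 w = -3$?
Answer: $- \frac{7387010}{1221} \approx -6050.0$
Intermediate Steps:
$w = - \frac{3}{8}$ ($w = \frac{1}{8} \left(-3\right) = - \frac{3}{8} \approx -0.375$)
$X{\left(o,x \right)} = - \frac{3}{8}$
$C = - \frac{4876}{10989}$ ($C = - \frac{4}{9} + \frac{1}{9 \left(- \frac{3}{8} + 153\right)} = - \frac{4}{9} + \frac{1}{9 \cdot \frac{1221}{8}} = - \frac{4}{9} + \frac{1}{9} \cdot \frac{8}{1221} = - \frac{4}{9} + \frac{8}{10989} = - \frac{4876}{10989} \approx -0.44372$)
$\left(-17 - -62\right) \left(C - 134\right) = \left(-17 - -62\right) \left(- \frac{4876}{10989} - 134\right) = \left(-17 + 62\right) \left(- \frac{1477402}{10989}\right) = 45 \left(- \frac{1477402}{10989}\right) = - \frac{7387010}{1221}$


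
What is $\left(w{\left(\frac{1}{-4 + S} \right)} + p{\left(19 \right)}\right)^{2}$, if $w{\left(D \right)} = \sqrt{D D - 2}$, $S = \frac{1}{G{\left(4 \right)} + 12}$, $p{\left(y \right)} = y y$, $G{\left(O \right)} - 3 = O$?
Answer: $\frac{\left(27075 + i \sqrt{10889}\right)^{2}}{5625} \approx 1.3032 \cdot 10^{5} + 1004.5 i$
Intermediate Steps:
$G{\left(O \right)} = 3 + O$
$p{\left(y \right)} = y^{2}$
$S = \frac{1}{19}$ ($S = \frac{1}{\left(3 + 4\right) + 12} = \frac{1}{7 + 12} = \frac{1}{19} \approx 0.052632$)
$w{\left(D \right)} = \sqrt{-2 + D^{2}}$ ($w{\left(D \right)} = \sqrt{D^{2} - 2} = \sqrt{-2 + D^{2}}$)
$\left(w{\left(\frac{1}{-4 + S} \right)} + p{\left(19 \right)}\right)^{2} = \left(\sqrt{-2 + \left(\frac{1}{-4 + \frac{1}{19}}\right)^{2}} + 19^{2}\right)^{2} = \left(\sqrt{-2 + \left(\frac{1}{- \frac{75}{19}}\right)^{2}} + 361\right)^{2} = \left(\sqrt{-2 + \left(- \frac{19}{75}\right)^{2}} + 361\right)^{2} = \left(\sqrt{-2 + \frac{361}{5625}} + 361\right)^{2} = \left(\sqrt{- \frac{10889}{5625}} + 361\right)^{2} = \left(\frac{i \sqrt{10889}}{75} + 361\right)^{2} = \left(361 + \frac{i \sqrt{10889}}{75}\right)^{2}$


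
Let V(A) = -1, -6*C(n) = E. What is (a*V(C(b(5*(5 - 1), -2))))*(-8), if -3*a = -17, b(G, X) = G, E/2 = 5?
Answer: 136/3 ≈ 45.333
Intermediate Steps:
E = 10 (E = 2*5 = 10)
C(n) = -5/3 (C(n) = -1/6*10 = -5/3)
a = 17/3 (a = -1/3*(-17) = 17/3 ≈ 5.6667)
(a*V(C(b(5*(5 - 1), -2))))*(-8) = ((17/3)*(-1))*(-8) = -17/3*(-8) = 136/3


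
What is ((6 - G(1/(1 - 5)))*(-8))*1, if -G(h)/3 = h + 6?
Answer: -186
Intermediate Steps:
G(h) = -18 - 3*h (G(h) = -3*(h + 6) = -3*(6 + h) = -18 - 3*h)
((6 - G(1/(1 - 5)))*(-8))*1 = ((6 - (-18 - 3/(1 - 5)))*(-8))*1 = ((6 - (-18 - 3/(-4)))*(-8))*1 = ((6 - (-18 - 3*(-¼)))*(-8))*1 = ((6 - (-18 + ¾))*(-8))*1 = ((6 - 1*(-69/4))*(-8))*1 = ((6 + 69/4)*(-8))*1 = ((93/4)*(-8))*1 = -186*1 = -186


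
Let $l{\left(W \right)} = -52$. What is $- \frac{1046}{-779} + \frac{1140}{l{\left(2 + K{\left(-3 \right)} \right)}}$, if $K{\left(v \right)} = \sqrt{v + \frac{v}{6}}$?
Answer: $- \frac{208417}{10127} \approx -20.58$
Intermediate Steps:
$K{\left(v \right)} = \frac{\sqrt{42} \sqrt{v}}{6}$ ($K{\left(v \right)} = \sqrt{v + v \frac{1}{6}} = \sqrt{v + \frac{v}{6}} = \sqrt{\frac{7 v}{6}} = \frac{\sqrt{42} \sqrt{v}}{6}$)
$- \frac{1046}{-779} + \frac{1140}{l{\left(2 + K{\left(-3 \right)} \right)}} = - \frac{1046}{-779} + \frac{1140}{-52} = \left(-1046\right) \left(- \frac{1}{779}\right) + 1140 \left(- \frac{1}{52}\right) = \frac{1046}{779} - \frac{285}{13} = - \frac{208417}{10127}$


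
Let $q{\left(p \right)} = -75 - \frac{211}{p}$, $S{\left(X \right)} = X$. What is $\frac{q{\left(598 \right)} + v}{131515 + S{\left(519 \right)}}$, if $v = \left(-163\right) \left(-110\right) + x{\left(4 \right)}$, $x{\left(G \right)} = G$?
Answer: $\frac{10679471}{78956332} \approx 0.13526$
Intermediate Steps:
$q{\left(p \right)} = -75 - \frac{211}{p}$
$v = 17934$ ($v = \left(-163\right) \left(-110\right) + 4 = 17930 + 4 = 17934$)
$\frac{q{\left(598 \right)} + v}{131515 + S{\left(519 \right)}} = \frac{\left(-75 - \frac{211}{598}\right) + 17934}{131515 + 519} = \frac{\left(-75 - \frac{211}{598}\right) + 17934}{132034} = \left(\left(-75 - \frac{211}{598}\right) + 17934\right) \frac{1}{132034} = \left(- \frac{45061}{598} + 17934\right) \frac{1}{132034} = \frac{10679471}{598} \cdot \frac{1}{132034} = \frac{10679471}{78956332}$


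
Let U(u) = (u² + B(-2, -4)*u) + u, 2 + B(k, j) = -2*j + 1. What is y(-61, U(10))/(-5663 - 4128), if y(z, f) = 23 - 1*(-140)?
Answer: -163/9791 ≈ -0.016648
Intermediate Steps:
B(k, j) = -1 - 2*j (B(k, j) = -2 + (-2*j + 1) = -2 + (1 - 2*j) = -1 - 2*j)
U(u) = u² + 8*u (U(u) = (u² + (-1 - 2*(-4))*u) + u = (u² + (-1 + 8)*u) + u = (u² + 7*u) + u = u² + 8*u)
y(z, f) = 163 (y(z, f) = 23 + 140 = 163)
y(-61, U(10))/(-5663 - 4128) = 163/(-5663 - 4128) = 163/(-9791) = 163*(-1/9791) = -163/9791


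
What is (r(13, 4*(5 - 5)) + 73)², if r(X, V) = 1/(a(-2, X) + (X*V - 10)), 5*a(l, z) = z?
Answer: 7268416/1369 ≈ 5309.3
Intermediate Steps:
a(l, z) = z/5
r(X, V) = 1/(-10 + X/5 + V*X) (r(X, V) = 1/(X/5 + (X*V - 10)) = 1/(X/5 + (V*X - 10)) = 1/(X/5 + (-10 + V*X)) = 1/(-10 + X/5 + V*X))
(r(13, 4*(5 - 5)) + 73)² = (5/(-50 + 13 + 5*(4*(5 - 5))*13) + 73)² = (5/(-50 + 13 + 5*(4*0)*13) + 73)² = (5/(-50 + 13 + 5*0*13) + 73)² = (5/(-50 + 13 + 0) + 73)² = (5/(-37) + 73)² = (5*(-1/37) + 73)² = (-5/37 + 73)² = (2696/37)² = 7268416/1369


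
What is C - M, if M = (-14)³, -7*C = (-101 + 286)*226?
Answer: -22602/7 ≈ -3228.9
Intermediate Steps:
C = -41810/7 (C = -(-101 + 286)*226/7 = -185*226/7 = -⅐*41810 = -41810/7 ≈ -5972.9)
M = -2744
C - M = -41810/7 - 1*(-2744) = -41810/7 + 2744 = -22602/7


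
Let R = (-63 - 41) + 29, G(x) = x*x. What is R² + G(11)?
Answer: 5746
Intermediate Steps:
G(x) = x²
R = -75 (R = -104 + 29 = -75)
R² + G(11) = (-75)² + 11² = 5625 + 121 = 5746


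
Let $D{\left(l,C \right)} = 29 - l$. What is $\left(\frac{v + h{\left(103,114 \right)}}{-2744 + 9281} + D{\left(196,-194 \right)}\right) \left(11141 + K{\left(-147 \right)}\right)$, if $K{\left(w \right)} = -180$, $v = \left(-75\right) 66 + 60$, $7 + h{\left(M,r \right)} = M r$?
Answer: $- \frac{11890865474}{6537} \approx -1.819 \cdot 10^{6}$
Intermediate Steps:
$h{\left(M,r \right)} = -7 + M r$
$v = -4890$ ($v = -4950 + 60 = -4890$)
$\left(\frac{v + h{\left(103,114 \right)}}{-2744 + 9281} + D{\left(196,-194 \right)}\right) \left(11141 + K{\left(-147 \right)}\right) = \left(\frac{-4890 + \left(-7 + 103 \cdot 114\right)}{-2744 + 9281} + \left(29 - 196\right)\right) \left(11141 - 180\right) = \left(\frac{-4890 + \left(-7 + 11742\right)}{6537} + \left(29 - 196\right)\right) 10961 = \left(\left(-4890 + 11735\right) \frac{1}{6537} - 167\right) 10961 = \left(6845 \cdot \frac{1}{6537} - 167\right) 10961 = \left(\frac{6845}{6537} - 167\right) 10961 = \left(- \frac{1084834}{6537}\right) 10961 = - \frac{11890865474}{6537}$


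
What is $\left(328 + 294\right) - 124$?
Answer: $498$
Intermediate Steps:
$\left(328 + 294\right) - 124 = 622 - 124 = 498$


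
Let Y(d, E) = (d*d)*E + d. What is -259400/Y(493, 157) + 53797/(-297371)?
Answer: -1064993883321/5673717650003 ≈ -0.18771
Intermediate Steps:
Y(d, E) = d + E*d² (Y(d, E) = d²*E + d = E*d² + d = d + E*d²)
-259400/Y(493, 157) + 53797/(-297371) = -259400*1/(493*(1 + 157*493)) + 53797/(-297371) = -259400*1/(493*(1 + 77401)) + 53797*(-1/297371) = -259400/(493*77402) - 53797/297371 = -259400/38159186 - 53797/297371 = -259400*1/38159186 - 53797/297371 = -129700/19079593 - 53797/297371 = -1064993883321/5673717650003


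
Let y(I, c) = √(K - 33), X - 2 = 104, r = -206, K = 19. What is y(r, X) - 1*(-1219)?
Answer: 1219 + I*√14 ≈ 1219.0 + 3.7417*I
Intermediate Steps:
X = 106 (X = 2 + 104 = 106)
y(I, c) = I*√14 (y(I, c) = √(19 - 33) = √(-14) = I*√14)
y(r, X) - 1*(-1219) = I*√14 - 1*(-1219) = I*√14 + 1219 = 1219 + I*√14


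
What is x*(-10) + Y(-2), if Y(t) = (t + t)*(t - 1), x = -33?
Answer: 342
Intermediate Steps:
Y(t) = 2*t*(-1 + t) (Y(t) = (2*t)*(-1 + t) = 2*t*(-1 + t))
x*(-10) + Y(-2) = -33*(-10) + 2*(-2)*(-1 - 2) = 330 + 2*(-2)*(-3) = 330 + 12 = 342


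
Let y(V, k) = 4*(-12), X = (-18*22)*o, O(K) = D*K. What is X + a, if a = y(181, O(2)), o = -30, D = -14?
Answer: 11832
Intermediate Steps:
O(K) = -14*K
X = 11880 (X = -18*22*(-30) = -396*(-30) = 11880)
y(V, k) = -48
a = -48
X + a = 11880 - 48 = 11832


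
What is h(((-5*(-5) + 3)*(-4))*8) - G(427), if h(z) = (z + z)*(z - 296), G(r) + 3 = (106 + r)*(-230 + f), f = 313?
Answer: 2091828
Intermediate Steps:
G(r) = 8795 + 83*r (G(r) = -3 + (106 + r)*(-230 + 313) = -3 + (106 + r)*83 = -3 + (8798 + 83*r) = 8795 + 83*r)
h(z) = 2*z*(-296 + z) (h(z) = (2*z)*(-296 + z) = 2*z*(-296 + z))
h(((-5*(-5) + 3)*(-4))*8) - G(427) = 2*(((-5*(-5) + 3)*(-4))*8)*(-296 + ((-5*(-5) + 3)*(-4))*8) - (8795 + 83*427) = 2*(((25 + 3)*(-4))*8)*(-296 + ((25 + 3)*(-4))*8) - (8795 + 35441) = 2*((28*(-4))*8)*(-296 + (28*(-4))*8) - 1*44236 = 2*(-112*8)*(-296 - 112*8) - 44236 = 2*(-896)*(-296 - 896) - 44236 = 2*(-896)*(-1192) - 44236 = 2136064 - 44236 = 2091828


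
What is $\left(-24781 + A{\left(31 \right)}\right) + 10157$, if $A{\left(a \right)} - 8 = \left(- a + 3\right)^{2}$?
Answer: $-13832$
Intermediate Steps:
$A{\left(a \right)} = 8 + \left(3 - a\right)^{2}$ ($A{\left(a \right)} = 8 + \left(- a + 3\right)^{2} = 8 + \left(3 - a\right)^{2}$)
$\left(-24781 + A{\left(31 \right)}\right) + 10157 = \left(-24781 + \left(8 + \left(-3 + 31\right)^{2}\right)\right) + 10157 = \left(-24781 + \left(8 + 28^{2}\right)\right) + 10157 = \left(-24781 + \left(8 + 784\right)\right) + 10157 = \left(-24781 + 792\right) + 10157 = -23989 + 10157 = -13832$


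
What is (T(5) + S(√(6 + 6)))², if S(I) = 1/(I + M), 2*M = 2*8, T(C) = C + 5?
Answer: 69699/676 - 132*√3/169 ≈ 101.75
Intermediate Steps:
T(C) = 5 + C
M = 8 (M = (2*8)/2 = (½)*16 = 8)
S(I) = 1/(8 + I) (S(I) = 1/(I + 8) = 1/(8 + I))
(T(5) + S(√(6 + 6)))² = ((5 + 5) + 1/(8 + √(6 + 6)))² = (10 + 1/(8 + √12))² = (10 + 1/(8 + 2*√3))²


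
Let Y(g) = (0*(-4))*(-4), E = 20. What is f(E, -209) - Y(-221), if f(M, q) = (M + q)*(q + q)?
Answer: 79002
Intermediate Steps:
f(M, q) = 2*q*(M + q) (f(M, q) = (M + q)*(2*q) = 2*q*(M + q))
Y(g) = 0 (Y(g) = 0*(-4) = 0)
f(E, -209) - Y(-221) = 2*(-209)*(20 - 209) - 1*0 = 2*(-209)*(-189) + 0 = 79002 + 0 = 79002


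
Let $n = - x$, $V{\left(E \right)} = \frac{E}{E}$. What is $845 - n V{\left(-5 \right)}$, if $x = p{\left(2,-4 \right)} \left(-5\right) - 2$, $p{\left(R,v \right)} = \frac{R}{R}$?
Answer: $838$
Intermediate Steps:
$p{\left(R,v \right)} = 1$
$V{\left(E \right)} = 1$
$x = -7$ ($x = 1 \left(-5\right) - 2 = -5 - 2 = -7$)
$n = 7$ ($n = \left(-1\right) \left(-7\right) = 7$)
$845 - n V{\left(-5 \right)} = 845 - 7 \cdot 1 = 845 - 7 = 838$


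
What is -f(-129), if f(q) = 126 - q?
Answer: -255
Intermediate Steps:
-f(-129) = -(126 - 1*(-129)) = -(126 + 129) = -1*255 = -255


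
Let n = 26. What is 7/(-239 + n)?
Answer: -7/213 ≈ -0.032864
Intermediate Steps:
7/(-239 + n) = 7/(-239 + 26) = 7/(-213) = 7*(-1/213) = -7/213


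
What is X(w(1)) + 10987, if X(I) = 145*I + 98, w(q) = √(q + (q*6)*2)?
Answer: 11085 + 145*√13 ≈ 11608.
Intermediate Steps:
w(q) = √13*√q (w(q) = √(q + (6*q)*2) = √(q + 12*q) = √(13*q) = √13*√q)
X(I) = 98 + 145*I
X(w(1)) + 10987 = (98 + 145*(√13*√1)) + 10987 = (98 + 145*(√13*1)) + 10987 = (98 + 145*√13) + 10987 = 11085 + 145*√13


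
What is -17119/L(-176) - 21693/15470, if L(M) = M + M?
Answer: 18371071/388960 ≈ 47.231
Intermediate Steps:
L(M) = 2*M
-17119/L(-176) - 21693/15470 = -17119/(2*(-176)) - 21693/15470 = -17119/(-352) - 21693*1/15470 = -17119*(-1/352) - 3099/2210 = 17119/352 - 3099/2210 = 18371071/388960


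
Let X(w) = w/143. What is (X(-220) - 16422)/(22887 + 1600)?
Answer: -213506/318331 ≈ -0.67070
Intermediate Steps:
X(w) = w/143 (X(w) = w*(1/143) = w/143)
(X(-220) - 16422)/(22887 + 1600) = ((1/143)*(-220) - 16422)/(22887 + 1600) = (-20/13 - 16422)/24487 = -213506/13*1/24487 = -213506/318331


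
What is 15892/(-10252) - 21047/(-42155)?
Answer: -113538354/108043265 ≈ -1.0509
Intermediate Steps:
15892/(-10252) - 21047/(-42155) = 15892*(-1/10252) - 21047*(-1/42155) = -3973/2563 + 21047/42155 = -113538354/108043265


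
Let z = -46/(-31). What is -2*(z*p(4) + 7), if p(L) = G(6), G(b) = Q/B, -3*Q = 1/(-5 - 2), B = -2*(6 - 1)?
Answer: -45524/3255 ≈ -13.986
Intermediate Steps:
B = -10 (B = -2*5 = -10)
Q = 1/21 (Q = -1/(3*(-5 - 2)) = -1/3/(-7) = -1/3*(-1/7) = 1/21 ≈ 0.047619)
G(b) = -1/210 (G(b) = (1/21)/(-10) = (1/21)*(-1/10) = -1/210)
p(L) = -1/210
z = 46/31 (z = -46*(-1/31) = 46/31 ≈ 1.4839)
-2*(z*p(4) + 7) = -2*((46/31)*(-1/210) + 7) = -2*(-23/3255 + 7) = -2*22762/3255 = -45524/3255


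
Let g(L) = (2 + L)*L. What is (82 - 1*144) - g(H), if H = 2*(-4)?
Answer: -110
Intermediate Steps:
H = -8
g(L) = L*(2 + L)
(82 - 1*144) - g(H) = (82 - 1*144) - (-8)*(2 - 8) = (82 - 144) - (-8)*(-6) = -62 - 1*48 = -62 - 48 = -110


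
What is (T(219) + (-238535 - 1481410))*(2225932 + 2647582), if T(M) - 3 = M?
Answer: -8381094116622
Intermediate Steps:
T(M) = 3 + M
(T(219) + (-238535 - 1481410))*(2225932 + 2647582) = ((3 + 219) + (-238535 - 1481410))*(2225932 + 2647582) = (222 - 1719945)*4873514 = -1719723*4873514 = -8381094116622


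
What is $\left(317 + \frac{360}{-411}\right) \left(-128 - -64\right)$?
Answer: $- \frac{2771776}{137} \approx -20232.0$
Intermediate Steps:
$\left(317 + \frac{360}{-411}\right) \left(-128 - -64\right) = \left(317 + 360 \left(- \frac{1}{411}\right)\right) \left(-128 + 64\right) = \left(317 - \frac{120}{137}\right) \left(-64\right) = \frac{43309}{137} \left(-64\right) = - \frac{2771776}{137}$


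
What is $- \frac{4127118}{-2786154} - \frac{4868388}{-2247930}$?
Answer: $\frac{211495843199}{57991473715} \approx 3.647$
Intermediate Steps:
$- \frac{4127118}{-2786154} - \frac{4868388}{-2247930} = \left(-4127118\right) \left(- \frac{1}{2786154}\right) - - \frac{270466}{124885} = \frac{687853}{464359} + \frac{270466}{124885} = \frac{211495843199}{57991473715}$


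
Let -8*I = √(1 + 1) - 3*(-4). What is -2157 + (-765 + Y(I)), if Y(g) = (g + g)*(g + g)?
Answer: -23303/8 + 3*√2/2 ≈ -2910.8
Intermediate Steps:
I = -3/2 - √2/8 (I = -(√(1 + 1) - 3*(-4))/8 = -(√2 + 12)/8 = -(12 + √2)/8 = -3/2 - √2/8 ≈ -1.6768)
Y(g) = 4*g² (Y(g) = (2*g)*(2*g) = 4*g²)
-2157 + (-765 + Y(I)) = -2157 + (-765 + 4*(-3/2 - √2/8)²) = -2922 + 4*(-3/2 - √2/8)²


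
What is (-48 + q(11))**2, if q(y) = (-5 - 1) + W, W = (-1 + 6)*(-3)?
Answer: 4761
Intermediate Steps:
W = -15 (W = 5*(-3) = -15)
q(y) = -21 (q(y) = (-5 - 1) - 15 = -6 - 15 = -21)
(-48 + q(11))**2 = (-48 - 21)**2 = (-69)**2 = 4761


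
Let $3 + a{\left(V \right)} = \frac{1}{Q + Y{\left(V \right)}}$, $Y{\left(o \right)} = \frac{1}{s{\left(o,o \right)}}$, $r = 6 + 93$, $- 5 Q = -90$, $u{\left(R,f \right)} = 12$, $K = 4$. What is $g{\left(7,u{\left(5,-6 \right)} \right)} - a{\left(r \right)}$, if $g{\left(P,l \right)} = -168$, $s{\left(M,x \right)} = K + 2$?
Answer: $- \frac{17991}{109} \approx -165.05$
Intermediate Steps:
$s{\left(M,x \right)} = 6$ ($s{\left(M,x \right)} = 4 + 2 = 6$)
$Q = 18$ ($Q = \left(- \frac{1}{5}\right) \left(-90\right) = 18$)
$r = 99$
$Y{\left(o \right)} = \frac{1}{6}$
$a{\left(V \right)} = - \frac{321}{109}$ ($a{\left(V \right)} = -3 + \frac{1}{18 + \frac{1}{6}} = -3 + \frac{1}{\frac{109}{6}} = -3 + \frac{6}{109} = - \frac{321}{109}$)
$g{\left(7,u{\left(5,-6 \right)} \right)} - a{\left(r \right)} = -168 - - \frac{321}{109} = -168 + \frac{321}{109} = - \frac{17991}{109}$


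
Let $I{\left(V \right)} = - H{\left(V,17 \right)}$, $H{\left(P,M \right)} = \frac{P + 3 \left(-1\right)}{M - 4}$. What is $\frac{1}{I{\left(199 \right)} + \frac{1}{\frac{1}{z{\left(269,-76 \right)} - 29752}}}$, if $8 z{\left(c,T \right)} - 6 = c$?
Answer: $- \frac{104}{3092201} \approx -3.3633 \cdot 10^{-5}$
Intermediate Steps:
$z{\left(c,T \right)} = \frac{3}{4} + \frac{c}{8}$
$H{\left(P,M \right)} = \frac{-3 + P}{-4 + M}$ ($H{\left(P,M \right)} = \frac{P - 3}{-4 + M} = \frac{-3 + P}{-4 + M}$)
$I{\left(V \right)} = \frac{3}{13} - \frac{V}{13}$ ($I{\left(V \right)} = - \frac{-3 + V}{-4 + 17} = - \frac{-3 + V}{13} = - (- \frac{3}{13} + \frac{V}{13}) = \frac{3}{13} - \frac{V}{13}$)
$\frac{1}{I{\left(199 \right)} + \frac{1}{\frac{1}{z{\left(269,-76 \right)} - 29752}}} = \frac{1}{\left(\frac{3}{13} - \frac{199}{13}\right) + \frac{1}{\frac{1}{\left(\frac{3}{4} + \frac{1}{8} \cdot 269\right) - 29752}}} = \frac{1}{\left(\frac{3}{13} - \frac{199}{13}\right) + \frac{1}{\frac{1}{\left(\frac{3}{4} + \frac{269}{8}\right) - 29752}}} = \frac{1}{- \frac{196}{13} + \frac{1}{\frac{1}{\frac{275}{8} - 29752}}} = \frac{1}{- \frac{196}{13} + \frac{1}{\frac{1}{- \frac{237741}{8}}}} = \frac{1}{- \frac{196}{13} + \frac{1}{- \frac{8}{237741}}} = \frac{1}{- \frac{196}{13} - \frac{237741}{8}} = \frac{1}{- \frac{3092201}{104}} = - \frac{104}{3092201}$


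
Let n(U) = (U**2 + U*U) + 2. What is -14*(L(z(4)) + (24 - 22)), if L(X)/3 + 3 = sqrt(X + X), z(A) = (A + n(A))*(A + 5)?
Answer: 98 - 252*sqrt(19) ≈ -1000.4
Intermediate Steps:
n(U) = 2 + 2*U**2 (n(U) = (U**2 + U**2) + 2 = 2*U**2 + 2 = 2 + 2*U**2)
z(A) = (5 + A)*(2 + A + 2*A**2) (z(A) = (A + (2 + 2*A**2))*(A + 5) = (2 + A + 2*A**2)*(5 + A) = (5 + A)*(2 + A + 2*A**2))
L(X) = -9 + 3*sqrt(2)*sqrt(X) (L(X) = -9 + 3*sqrt(X + X) = -9 + 3*sqrt(2*X) = -9 + 3*(sqrt(2)*sqrt(X)) = -9 + 3*sqrt(2)*sqrt(X))
-14*(L(z(4)) + (24 - 22)) = -14*((-9 + 3*sqrt(2)*sqrt(10 + 2*4**3 + 7*4 + 11*4**2)) + (24 - 22)) = -14*((-9 + 3*sqrt(2)*sqrt(10 + 2*64 + 28 + 11*16)) + 2) = -14*((-9 + 3*sqrt(2)*sqrt(10 + 128 + 28 + 176)) + 2) = -14*((-9 + 3*sqrt(2)*sqrt(342)) + 2) = -14*((-9 + 3*sqrt(2)*(3*sqrt(38))) + 2) = -14*((-9 + 18*sqrt(19)) + 2) = -14*(-7 + 18*sqrt(19)) = 98 - 252*sqrt(19)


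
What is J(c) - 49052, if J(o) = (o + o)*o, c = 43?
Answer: -45354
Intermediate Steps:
J(o) = 2*o² (J(o) = (2*o)*o = 2*o²)
J(c) - 49052 = 2*43² - 49052 = 2*1849 - 49052 = 3698 - 49052 = -45354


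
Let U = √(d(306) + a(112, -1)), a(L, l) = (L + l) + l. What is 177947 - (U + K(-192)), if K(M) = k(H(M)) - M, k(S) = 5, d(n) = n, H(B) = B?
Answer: 177750 - 4*√26 ≈ 1.7773e+5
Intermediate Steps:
a(L, l) = L + 2*l
U = 4*√26 (U = √(306 + (112 + 2*(-1))) = √(306 + (112 - 2)) = √(306 + 110) = √416 = 4*√26 ≈ 20.396)
K(M) = 5 - M
177947 - (U + K(-192)) = 177947 - (4*√26 + (5 - 1*(-192))) = 177947 - (4*√26 + (5 + 192)) = 177947 - (4*√26 + 197) = 177947 - (197 + 4*√26) = 177947 + (-197 - 4*√26) = 177750 - 4*√26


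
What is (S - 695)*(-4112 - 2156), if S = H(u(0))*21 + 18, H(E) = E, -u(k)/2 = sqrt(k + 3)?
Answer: 4243436 + 263256*sqrt(3) ≈ 4.6994e+6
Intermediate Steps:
u(k) = -2*sqrt(3 + k) (u(k) = -2*sqrt(k + 3) = -2*sqrt(3 + k))
S = 18 - 42*sqrt(3) (S = -2*sqrt(3 + 0)*21 + 18 = -2*sqrt(3)*21 + 18 = -42*sqrt(3) + 18 = 18 - 42*sqrt(3) ≈ -54.746)
(S - 695)*(-4112 - 2156) = ((18 - 42*sqrt(3)) - 695)*(-4112 - 2156) = (-677 - 42*sqrt(3))*(-6268) = 4243436 + 263256*sqrt(3)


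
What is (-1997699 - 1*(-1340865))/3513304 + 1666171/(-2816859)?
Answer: -3851987001695/4948240996068 ≈ -0.77846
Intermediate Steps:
(-1997699 - 1*(-1340865))/3513304 + 1666171/(-2816859) = (-1997699 + 1340865)*(1/3513304) + 1666171*(-1/2816859) = -656834*1/3513304 - 1666171/2816859 = -328417/1756652 - 1666171/2816859 = -3851987001695/4948240996068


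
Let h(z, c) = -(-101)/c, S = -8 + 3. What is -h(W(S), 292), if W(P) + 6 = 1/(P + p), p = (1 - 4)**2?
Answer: -101/292 ≈ -0.34589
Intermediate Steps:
S = -5
p = 9 (p = (-3)**2 = 9)
W(P) = -6 + 1/(9 + P) (W(P) = -6 + 1/(P + 9) = -6 + 1/(9 + P))
h(z, c) = 101/c
-h(W(S), 292) = -101/292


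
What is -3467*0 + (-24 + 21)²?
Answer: 9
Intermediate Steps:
-3467*0 + (-24 + 21)² = 0 + (-3)² = 0 + 9 = 9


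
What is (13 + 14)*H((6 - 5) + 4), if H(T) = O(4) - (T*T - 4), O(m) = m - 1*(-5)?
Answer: -324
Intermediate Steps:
O(m) = 5 + m (O(m) = m + 5 = 5 + m)
H(T) = 13 - T² (H(T) = (5 + 4) - (T*T - 4) = 9 - (T² - 4) = 9 - (-4 + T²) = 9 + (4 - T²) = 13 - T²)
(13 + 14)*H((6 - 5) + 4) = (13 + 14)*(13 - ((6 - 5) + 4)²) = 27*(13 - (1 + 4)²) = 27*(13 - 1*5²) = 27*(13 - 1*25) = 27*(13 - 25) = 27*(-12) = -324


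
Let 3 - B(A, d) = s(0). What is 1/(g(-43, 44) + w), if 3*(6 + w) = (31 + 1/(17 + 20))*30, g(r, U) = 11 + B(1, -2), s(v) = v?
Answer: 37/11776 ≈ 0.0031420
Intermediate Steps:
B(A, d) = 3 (B(A, d) = 3 - 1*0 = 3 + 0 = 3)
g(r, U) = 14 (g(r, U) = 11 + 3 = 14)
w = 11258/37 (w = -6 + ((31 + 1/(17 + 20))*30)/3 = -6 + ((31 + 1/37)*30)/3 = -6 + ((1148/37)*30)/3 = -6 + (⅓)*(34440/37) = -6 + 11480/37 = 11258/37 ≈ 304.27)
1/(g(-43, 44) + w) = 1/(14 + 11258/37) = 1/(11776/37) = 37/11776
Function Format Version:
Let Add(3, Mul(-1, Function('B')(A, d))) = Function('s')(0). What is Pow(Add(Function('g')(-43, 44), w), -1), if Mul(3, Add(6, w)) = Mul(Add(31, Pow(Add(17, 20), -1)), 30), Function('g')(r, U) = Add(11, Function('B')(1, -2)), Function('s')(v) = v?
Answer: Rational(37, 11776) ≈ 0.0031420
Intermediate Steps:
Function('B')(A, d) = 3 (Function('B')(A, d) = Add(3, Mul(-1, 0)) = Add(3, 0) = 3)
Function('g')(r, U) = 14 (Function('g')(r, U) = Add(11, 3) = 14)
w = Rational(11258, 37) (w = Add(-6, Mul(Rational(1, 3), Mul(Add(31, Pow(Add(17, 20), -1)), 30))) = Add(-6, Mul(Rational(1, 3), Mul(Add(31, Pow(37, -1)), 30))) = Add(-6, Mul(Rational(1, 3), Mul(Add(31, Rational(1, 37)), 30))) = Add(-6, Mul(Rational(1, 3), Mul(Rational(1148, 37), 30))) = Add(-6, Mul(Rational(1, 3), Rational(34440, 37))) = Add(-6, Rational(11480, 37)) = Rational(11258, 37) ≈ 304.27)
Pow(Add(Function('g')(-43, 44), w), -1) = Pow(Add(14, Rational(11258, 37)), -1) = Pow(Rational(11776, 37), -1) = Rational(37, 11776)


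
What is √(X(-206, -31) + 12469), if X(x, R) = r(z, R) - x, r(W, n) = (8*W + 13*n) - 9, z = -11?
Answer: 5*√487 ≈ 110.34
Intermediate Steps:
r(W, n) = -9 + 8*W + 13*n
X(x, R) = -97 - x + 13*R (X(x, R) = (-9 + 8*(-11) + 13*R) - x = (-9 - 88 + 13*R) - x = (-97 + 13*R) - x = -97 - x + 13*R)
√(X(-206, -31) + 12469) = √((-97 - 1*(-206) + 13*(-31)) + 12469) = √((-97 + 206 - 403) + 12469) = √(-294 + 12469) = √12175 = 5*√487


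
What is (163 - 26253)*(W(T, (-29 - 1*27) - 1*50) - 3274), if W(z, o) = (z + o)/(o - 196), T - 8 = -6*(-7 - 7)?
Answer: 12898035030/151 ≈ 8.5417e+7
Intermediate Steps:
T = 92 (T = 8 - 6*(-7 - 7) = 8 - 6*(-14) = 8 + 84 = 92)
W(z, o) = (o + z)/(-196 + o)
(163 - 26253)*(W(T, (-29 - 1*27) - 1*50) - 3274) = (163 - 26253)*((((-29 - 1*27) - 1*50) + 92)/(-196 + ((-29 - 1*27) - 1*50)) - 3274) = -26090*((((-29 - 27) - 50) + 92)/(-196 + ((-29 - 27) - 50)) - 3274) = -26090*(((-56 - 50) + 92)/(-196 + (-56 - 50)) - 3274) = -26090*((-106 + 92)/(-196 - 106) - 3274) = -26090*(-14/(-302) - 3274) = -26090*(-1/302*(-14) - 3274) = -26090*(7/151 - 3274) = -26090*(-494367/151) = 12898035030/151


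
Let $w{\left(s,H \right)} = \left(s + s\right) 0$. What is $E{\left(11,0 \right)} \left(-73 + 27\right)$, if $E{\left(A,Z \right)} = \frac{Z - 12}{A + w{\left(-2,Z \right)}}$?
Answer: $\frac{552}{11} \approx 50.182$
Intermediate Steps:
$w{\left(s,H \right)} = 0$ ($w{\left(s,H \right)} = 2 s 0 = 0$)
$E{\left(A,Z \right)} = \frac{-12 + Z}{A}$ ($E{\left(A,Z \right)} = \frac{Z - 12}{A + 0} = \frac{-12 + Z}{A}$)
$E{\left(11,0 \right)} \left(-73 + 27\right) = \frac{-12 + 0}{11} \left(-73 + 27\right) = \frac{1}{11} \left(-12\right) \left(-46\right) = \left(- \frac{12}{11}\right) \left(-46\right) = \frac{552}{11}$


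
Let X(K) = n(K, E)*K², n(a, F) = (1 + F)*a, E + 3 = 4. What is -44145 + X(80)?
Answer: 979855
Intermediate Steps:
E = 1 (E = -3 + 4 = 1)
n(a, F) = a*(1 + F)
X(K) = 2*K³ (X(K) = (K*(1 + 1))*K² = (K*2)*K² = (2*K)*K² = 2*K³)
-44145 + X(80) = -44145 + 2*80³ = -44145 + 2*512000 = -44145 + 1024000 = 979855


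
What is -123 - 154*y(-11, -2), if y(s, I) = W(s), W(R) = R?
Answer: 1571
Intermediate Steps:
y(s, I) = s
-123 - 154*y(-11, -2) = -123 - 154*(-11) = -123 + 1694 = 1571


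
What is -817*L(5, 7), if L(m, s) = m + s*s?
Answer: -44118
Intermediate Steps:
L(m, s) = m + s**2
-817*L(5, 7) = -817*(5 + 7**2) = -817*(5 + 49) = -817*54 = -44118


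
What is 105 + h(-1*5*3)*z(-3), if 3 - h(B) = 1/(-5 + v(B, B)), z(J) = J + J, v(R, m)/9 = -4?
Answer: 3561/41 ≈ 86.854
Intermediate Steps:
v(R, m) = -36 (v(R, m) = 9*(-4) = -36)
z(J) = 2*J
h(B) = 124/41 (h(B) = 3 - 1/(-5 - 36) = 3 - 1/(-41) = 3 - 1*(-1/41) = 3 + 1/41 = 124/41)
105 + h(-1*5*3)*z(-3) = 105 + 124*(2*(-3))/41 = 105 + (124/41)*(-6) = 105 - 744/41 = 3561/41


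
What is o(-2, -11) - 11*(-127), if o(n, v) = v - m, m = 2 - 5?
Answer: 1389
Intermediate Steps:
m = -3
o(n, v) = 3 + v (o(n, v) = v - 1*(-3) = v + 3 = 3 + v)
o(-2, -11) - 11*(-127) = (3 - 11) - 11*(-127) = -8 + 1397 = 1389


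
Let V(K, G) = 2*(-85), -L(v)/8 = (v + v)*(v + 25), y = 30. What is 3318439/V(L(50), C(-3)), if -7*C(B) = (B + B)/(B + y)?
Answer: -3318439/170 ≈ -19520.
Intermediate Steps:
L(v) = -16*v*(25 + v) (L(v) = -8*(v + v)*(v + 25) = -8*2*v*(25 + v) = -16*v*(25 + v))
C(B) = -2*B/(7*(30 + B)) (C(B) = -(B + B)/(7*(B + 30)) = -2*B/(7*(30 + B)))
V(K, G) = -170
3318439/V(L(50), C(-3)) = 3318439/(-170) = 3318439*(-1/170) = -3318439/170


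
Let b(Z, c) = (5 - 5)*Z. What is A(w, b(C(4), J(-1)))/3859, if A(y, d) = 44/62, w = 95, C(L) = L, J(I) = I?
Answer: 22/119629 ≈ 0.00018390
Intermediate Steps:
b(Z, c) = 0 (b(Z, c) = 0*Z = 0)
A(y, d) = 22/31 (A(y, d) = 44*(1/62) = 22/31)
A(w, b(C(4), J(-1)))/3859 = (22/31)/3859 = (22/31)*(1/3859) = 22/119629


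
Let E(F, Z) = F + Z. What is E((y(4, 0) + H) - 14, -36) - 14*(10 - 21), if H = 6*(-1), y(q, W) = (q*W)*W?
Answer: 98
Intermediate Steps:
y(q, W) = q*W² (y(q, W) = (W*q)*W = q*W²)
H = -6
E((y(4, 0) + H) - 14, -36) - 14*(10 - 21) = (((4*0² - 6) - 14) - 36) - 14*(10 - 21) = (((4*0 - 6) - 14) - 36) - 14*(-11) = (((0 - 6) - 14) - 36) + 154 = ((-6 - 14) - 36) + 154 = (-20 - 36) + 154 = -56 + 154 = 98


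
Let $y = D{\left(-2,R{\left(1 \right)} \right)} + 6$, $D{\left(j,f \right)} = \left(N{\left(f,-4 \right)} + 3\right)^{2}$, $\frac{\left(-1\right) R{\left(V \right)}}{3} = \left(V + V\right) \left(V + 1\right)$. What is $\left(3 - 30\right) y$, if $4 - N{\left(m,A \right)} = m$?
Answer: $-9909$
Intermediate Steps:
$R{\left(V \right)} = - 6 V \left(1 + V\right)$ ($R{\left(V \right)} = - 3 \left(V + V\right) \left(V + 1\right) = - 3 \cdot 2 V \left(1 + V\right) = - 6 V \left(1 + V\right)$)
$N{\left(m,A \right)} = 4 - m$
$D{\left(j,f \right)} = \left(7 - f\right)^{2}$ ($D{\left(j,f \right)} = \left(\left(4 - f\right) + 3\right)^{2} = \left(7 - f\right)^{2}$)
$y = 367$ ($y = \left(-7 - 6 \left(1 + 1\right)\right)^{2} + 6 = \left(-7 - 6 \cdot 2\right)^{2} + 6 = \left(-7 - 12\right)^{2} + 6 = \left(-19\right)^{2} + 6 = 361 + 6 = 367$)
$\left(3 - 30\right) y = \left(3 - 30\right) 367 = \left(-27\right) 367 = -9909$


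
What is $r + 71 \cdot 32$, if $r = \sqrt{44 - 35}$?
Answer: $2275$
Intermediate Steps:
$r = 3$ ($r = \sqrt{9} = 3$)
$r + 71 \cdot 32 = 3 + 71 \cdot 32 = 3 + 2272 = 2275$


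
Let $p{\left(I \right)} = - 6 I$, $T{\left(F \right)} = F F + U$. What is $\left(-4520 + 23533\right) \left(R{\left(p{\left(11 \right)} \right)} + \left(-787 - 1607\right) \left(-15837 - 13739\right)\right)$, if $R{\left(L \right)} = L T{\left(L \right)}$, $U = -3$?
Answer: $1340752003398$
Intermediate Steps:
$T{\left(F \right)} = -3 + F^{2}$ ($T{\left(F \right)} = F F - 3 = F^{2} - 3 = -3 + F^{2}$)
$R{\left(L \right)} = L \left(-3 + L^{2}\right)$
$\left(-4520 + 23533\right) \left(R{\left(p{\left(11 \right)} \right)} + \left(-787 - 1607\right) \left(-15837 - 13739\right)\right) = \left(-4520 + 23533\right) \left(\left(-6\right) 11 \left(-3 + \left(\left(-6\right) 11\right)^{2}\right) + \left(-787 - 1607\right) \left(-15837 - 13739\right)\right) = 19013 \left(- 66 \left(-3 + \left(-66\right)^{2}\right) - -70804944\right) = 19013 \left(- 66 \left(-3 + 4356\right) + 70804944\right) = 19013 \left(\left(-66\right) 4353 + 70804944\right) = 19013 \left(-287298 + 70804944\right) = 19013 \cdot 70517646 = 1340752003398$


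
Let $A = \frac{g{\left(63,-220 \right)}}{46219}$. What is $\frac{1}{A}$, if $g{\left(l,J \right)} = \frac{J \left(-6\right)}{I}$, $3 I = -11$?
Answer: $- \frac{46219}{360} \approx -128.39$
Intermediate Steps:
$I = - \frac{11}{3}$ ($I = \frac{1}{3} \left(-11\right) = - \frac{11}{3} \approx -3.6667$)
$g{\left(l,J \right)} = \frac{18 J}{11}$ ($g{\left(l,J \right)} = \frac{J \left(-6\right)}{- \frac{11}{3}} = - 6 J \left(- \frac{3}{11}\right) = \frac{18 J}{11}$)
$A = - \frac{360}{46219}$ ($A = \frac{\frac{18}{11} \left(-220\right)}{46219} = \left(-360\right) \frac{1}{46219} = - \frac{360}{46219} \approx -0.007789$)
$\frac{1}{A} = \frac{1}{- \frac{360}{46219}} = - \frac{46219}{360}$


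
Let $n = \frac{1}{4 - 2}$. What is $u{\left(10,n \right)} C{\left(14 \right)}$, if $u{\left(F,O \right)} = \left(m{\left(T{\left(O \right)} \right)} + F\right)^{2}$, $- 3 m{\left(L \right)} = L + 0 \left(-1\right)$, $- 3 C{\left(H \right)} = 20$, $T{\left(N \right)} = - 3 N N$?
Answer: $- \frac{8405}{12} \approx -700.42$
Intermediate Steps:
$T{\left(N \right)} = - 3 N^{2}$
$C{\left(H \right)} = - \frac{20}{3}$ ($C{\left(H \right)} = \left(- \frac{1}{3}\right) 20 = - \frac{20}{3}$)
$n = \frac{1}{2} \approx 0.5$
$m{\left(L \right)} = - \frac{L}{3}$ ($m{\left(L \right)} = - \frac{L + 0 \left(-1\right)}{3} = - \frac{L + 0}{3} = - \frac{L}{3}$)
$u{\left(F,O \right)} = \left(F + O^{2}\right)^{2}$ ($u{\left(F,O \right)} = \left(- \frac{\left(-3\right) O^{2}}{3} + F\right)^{2} = \left(O^{2} + F\right)^{2} = \left(F + O^{2}\right)^{2}$)
$u{\left(10,n \right)} C{\left(14 \right)} = \left(10 + \left(\frac{1}{2}\right)^{2}\right)^{2} \left(- \frac{20}{3}\right) = \left(10 + \frac{1}{4}\right)^{2} \left(- \frac{20}{3}\right) = \left(\frac{41}{4}\right)^{2} \left(- \frac{20}{3}\right) = \frac{1681}{16} \left(- \frac{20}{3}\right) = - \frac{8405}{12}$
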